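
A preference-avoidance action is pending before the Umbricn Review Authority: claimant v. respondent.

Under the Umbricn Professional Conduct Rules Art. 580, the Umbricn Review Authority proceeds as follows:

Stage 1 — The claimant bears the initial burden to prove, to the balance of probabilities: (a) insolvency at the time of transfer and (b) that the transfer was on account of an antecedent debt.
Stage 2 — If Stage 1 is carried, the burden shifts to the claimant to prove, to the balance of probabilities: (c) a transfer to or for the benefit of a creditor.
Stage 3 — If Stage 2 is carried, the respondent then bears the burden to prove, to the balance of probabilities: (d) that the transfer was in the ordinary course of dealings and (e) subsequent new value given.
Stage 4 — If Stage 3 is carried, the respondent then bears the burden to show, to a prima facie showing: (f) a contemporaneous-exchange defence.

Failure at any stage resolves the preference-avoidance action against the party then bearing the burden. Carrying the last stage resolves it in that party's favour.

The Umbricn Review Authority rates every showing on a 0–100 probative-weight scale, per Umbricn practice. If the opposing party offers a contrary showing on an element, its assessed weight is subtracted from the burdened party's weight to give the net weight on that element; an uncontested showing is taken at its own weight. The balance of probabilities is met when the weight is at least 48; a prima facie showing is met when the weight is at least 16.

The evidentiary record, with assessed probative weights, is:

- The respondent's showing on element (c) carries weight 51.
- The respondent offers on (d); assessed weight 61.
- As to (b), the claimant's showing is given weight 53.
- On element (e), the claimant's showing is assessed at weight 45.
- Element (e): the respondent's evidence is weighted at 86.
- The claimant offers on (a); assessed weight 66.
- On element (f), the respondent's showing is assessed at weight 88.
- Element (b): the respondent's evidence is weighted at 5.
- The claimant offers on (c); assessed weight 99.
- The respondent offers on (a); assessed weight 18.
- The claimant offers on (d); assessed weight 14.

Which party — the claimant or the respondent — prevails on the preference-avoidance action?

claimant

Stage 1 — burden on claimant; standard: the balance of probabilities (weight is at least 48).
    (a): 66 − 18 = 48 ≥ 48 [met]
    (b): 53 − 5 = 48 ≥ 48 [met]
  Stage 1 carried; the burden remains with the claimant.
Stage 2 — burden on claimant; standard: the balance of probabilities (weight is at least 48).
    (c): 99 − 51 = 48 ≥ 48 [met]
  Stage 2 carried; the burden shifts to the respondent.
Stage 3 — burden on respondent; standard: the balance of probabilities (weight is at least 48).
    (d): 61 − 14 = 47 < 48 [not met]
    (e): 86 − 45 = 41 < 48 [not met]
  The respondent does not carry Stage 3.
So the claimant prevails.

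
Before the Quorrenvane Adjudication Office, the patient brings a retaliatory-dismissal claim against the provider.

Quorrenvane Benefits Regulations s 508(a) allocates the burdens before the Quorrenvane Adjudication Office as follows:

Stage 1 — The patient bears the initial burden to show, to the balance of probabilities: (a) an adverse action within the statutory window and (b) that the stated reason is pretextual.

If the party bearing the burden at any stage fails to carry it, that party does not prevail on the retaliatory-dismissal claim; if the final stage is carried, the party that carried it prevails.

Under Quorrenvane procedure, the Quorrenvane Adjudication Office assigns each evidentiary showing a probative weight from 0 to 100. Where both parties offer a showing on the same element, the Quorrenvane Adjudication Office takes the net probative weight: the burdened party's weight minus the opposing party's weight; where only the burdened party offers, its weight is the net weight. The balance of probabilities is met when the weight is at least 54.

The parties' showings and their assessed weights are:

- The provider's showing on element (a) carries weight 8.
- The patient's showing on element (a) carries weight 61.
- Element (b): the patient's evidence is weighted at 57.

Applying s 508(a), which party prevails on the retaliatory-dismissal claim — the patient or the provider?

At Stage 1 the patient must meet the balance of probabilities (weight is at least 54): on (a) the weight is 61 less the opposing 8 gives net 53, < 54, so (a) does not meet the standard; on (b) the weight is 57, which does reach 54, so (b) meets the standard.
  Stage 1 not carried; the patient fails its burden.
The analysis ends at Stage 1; the provider prevails.

provider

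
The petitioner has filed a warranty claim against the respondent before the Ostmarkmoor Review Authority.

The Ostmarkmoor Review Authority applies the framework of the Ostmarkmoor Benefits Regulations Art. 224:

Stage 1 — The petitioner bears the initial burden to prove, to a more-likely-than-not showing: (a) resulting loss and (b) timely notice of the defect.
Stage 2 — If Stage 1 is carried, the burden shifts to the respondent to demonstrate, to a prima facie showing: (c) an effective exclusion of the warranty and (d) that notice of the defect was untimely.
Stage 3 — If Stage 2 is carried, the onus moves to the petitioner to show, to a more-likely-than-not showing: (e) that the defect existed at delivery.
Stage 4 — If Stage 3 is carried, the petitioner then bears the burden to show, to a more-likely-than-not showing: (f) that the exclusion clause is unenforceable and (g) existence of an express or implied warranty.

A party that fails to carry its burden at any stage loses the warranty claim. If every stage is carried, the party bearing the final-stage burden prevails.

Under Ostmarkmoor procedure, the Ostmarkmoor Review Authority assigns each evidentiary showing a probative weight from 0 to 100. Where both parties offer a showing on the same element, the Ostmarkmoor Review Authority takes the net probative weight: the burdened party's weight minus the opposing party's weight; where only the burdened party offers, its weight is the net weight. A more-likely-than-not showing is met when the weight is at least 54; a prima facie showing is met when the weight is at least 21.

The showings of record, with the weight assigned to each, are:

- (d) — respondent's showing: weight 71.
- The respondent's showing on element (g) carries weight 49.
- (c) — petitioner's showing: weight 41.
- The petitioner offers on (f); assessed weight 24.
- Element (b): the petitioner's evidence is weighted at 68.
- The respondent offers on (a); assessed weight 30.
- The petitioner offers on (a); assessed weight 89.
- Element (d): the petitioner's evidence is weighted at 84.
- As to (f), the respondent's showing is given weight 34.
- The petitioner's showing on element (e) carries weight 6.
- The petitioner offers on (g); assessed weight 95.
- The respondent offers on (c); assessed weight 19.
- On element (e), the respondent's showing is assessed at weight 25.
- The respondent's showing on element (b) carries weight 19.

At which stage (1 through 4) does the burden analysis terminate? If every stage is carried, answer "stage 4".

Stage 1 (petitioner, a more-likely-than-not showing, weight is at least 54): (a) net 89−30=59 ≥ 54 — meets; (b) net 68−19=49 < 54 — fails.
  The petitioner does not carry Stage 1.
So the respondent prevails.

stage 1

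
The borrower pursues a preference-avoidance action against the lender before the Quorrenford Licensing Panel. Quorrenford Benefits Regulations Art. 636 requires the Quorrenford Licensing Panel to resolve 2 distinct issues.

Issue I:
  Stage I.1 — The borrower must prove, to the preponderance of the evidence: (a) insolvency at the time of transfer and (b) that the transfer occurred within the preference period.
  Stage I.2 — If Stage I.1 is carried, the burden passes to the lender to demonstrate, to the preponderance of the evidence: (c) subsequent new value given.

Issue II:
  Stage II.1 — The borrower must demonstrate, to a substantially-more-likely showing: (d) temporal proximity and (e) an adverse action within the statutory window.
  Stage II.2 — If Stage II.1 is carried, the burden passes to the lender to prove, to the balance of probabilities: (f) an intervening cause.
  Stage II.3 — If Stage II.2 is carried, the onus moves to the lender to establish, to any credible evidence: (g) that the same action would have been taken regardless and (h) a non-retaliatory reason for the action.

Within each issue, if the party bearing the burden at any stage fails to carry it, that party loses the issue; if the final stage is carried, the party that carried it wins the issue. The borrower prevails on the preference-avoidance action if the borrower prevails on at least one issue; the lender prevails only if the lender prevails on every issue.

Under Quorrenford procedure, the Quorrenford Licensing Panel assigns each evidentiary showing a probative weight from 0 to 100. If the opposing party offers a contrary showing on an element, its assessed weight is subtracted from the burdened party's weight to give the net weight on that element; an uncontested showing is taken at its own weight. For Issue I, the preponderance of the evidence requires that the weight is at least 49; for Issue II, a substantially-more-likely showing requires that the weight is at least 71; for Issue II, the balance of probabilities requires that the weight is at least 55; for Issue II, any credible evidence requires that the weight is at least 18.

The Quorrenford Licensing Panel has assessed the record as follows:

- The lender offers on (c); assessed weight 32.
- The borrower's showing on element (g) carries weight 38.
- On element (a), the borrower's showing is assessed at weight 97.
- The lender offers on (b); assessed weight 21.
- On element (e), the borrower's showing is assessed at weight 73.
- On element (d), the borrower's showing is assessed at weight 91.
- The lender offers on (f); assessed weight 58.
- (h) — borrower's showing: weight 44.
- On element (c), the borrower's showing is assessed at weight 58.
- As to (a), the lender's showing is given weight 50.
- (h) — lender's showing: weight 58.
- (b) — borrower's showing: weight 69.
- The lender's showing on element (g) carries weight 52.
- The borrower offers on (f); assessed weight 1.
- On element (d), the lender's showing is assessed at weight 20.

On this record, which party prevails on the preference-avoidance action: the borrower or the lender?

borrower

— Issue I —
Stage I.1 — burden on borrower; standard: the preponderance of the evidence (weight is at least 49).
    (a): 97 − 50 = 47 < 49 [not met]
    (b): 69 − 21 = 48 < 49 [not met]
  Not every element is met, so the borrower fails to carry Stage I.1.
So the lender prevails on this issue.
— Issue II —
At Stage II.1 the borrower must meet a substantially-more-likely showing (weight is at least 71): on (d) the weight is 91 less the opposing 20 gives net 71, which does reach 71, so (d) meets the standard; on (e) the weight is 73, which does reach 71, so (e) meets the standard.
  Stage II.1 is satisfied; the onus moves to the lender.
At Stage II.2 the lender must meet the balance of probabilities (weight is at least 55): on (f) the weight is 58 less the opposing 1 gives net 57, ≥ 55, so (f) meets the standard.
  Stage II.2 carried; the burden remains with the lender.
At Stage II.3 the lender must meet any credible evidence (weight is at least 18): on (g) the weight is 52 less the opposing 38 gives net 14, which does not reach 18, so (g) does not meet the standard; on (h) the weight is 58 less the opposing 44 gives net 14, < 18, so (h) does not meet the standard.
  The lender does not carry Stage II.3.
So the borrower prevails on this issue.
Per-issue: Issue I → lender; Issue II → borrower. The borrower must prevail on at least one issue; overall, the borrower prevails.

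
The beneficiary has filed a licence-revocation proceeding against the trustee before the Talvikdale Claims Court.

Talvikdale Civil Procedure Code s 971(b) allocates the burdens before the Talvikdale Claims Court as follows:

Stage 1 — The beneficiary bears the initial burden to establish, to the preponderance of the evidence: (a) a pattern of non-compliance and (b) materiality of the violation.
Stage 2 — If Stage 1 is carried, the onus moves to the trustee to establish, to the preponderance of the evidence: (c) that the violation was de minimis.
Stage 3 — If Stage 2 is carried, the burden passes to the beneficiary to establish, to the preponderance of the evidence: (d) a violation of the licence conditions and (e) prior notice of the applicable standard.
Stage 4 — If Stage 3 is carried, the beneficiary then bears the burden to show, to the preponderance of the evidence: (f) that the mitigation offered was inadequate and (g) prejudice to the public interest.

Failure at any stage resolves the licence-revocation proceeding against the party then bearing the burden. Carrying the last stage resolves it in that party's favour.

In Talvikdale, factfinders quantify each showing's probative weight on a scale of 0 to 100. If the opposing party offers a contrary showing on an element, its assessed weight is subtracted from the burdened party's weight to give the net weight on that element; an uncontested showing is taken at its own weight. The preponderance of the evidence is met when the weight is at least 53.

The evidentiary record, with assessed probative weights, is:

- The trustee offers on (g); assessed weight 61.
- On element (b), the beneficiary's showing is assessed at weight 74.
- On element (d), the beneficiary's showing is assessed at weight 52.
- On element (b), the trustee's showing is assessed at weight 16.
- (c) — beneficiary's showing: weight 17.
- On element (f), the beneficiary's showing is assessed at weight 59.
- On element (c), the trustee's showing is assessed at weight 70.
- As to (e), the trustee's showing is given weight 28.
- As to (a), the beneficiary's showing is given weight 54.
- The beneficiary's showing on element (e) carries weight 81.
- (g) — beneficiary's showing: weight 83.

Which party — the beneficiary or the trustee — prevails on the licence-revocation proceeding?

Stage 1 — burden on beneficiary; standard: the preponderance of the evidence (weight is at least 53).
    (a): 54 ≥ 53 [met]
    (b): 74 − 16 = 58 ≥ 53 [met]
  All elements met. The burden passes to the trustee.
Stage 2 — burden on trustee; standard: the preponderance of the evidence (weight is at least 53).
    (c): 70 − 17 = 53 ≥ 53 [met]
  Stage 2 carried; the burden shifts to the beneficiary.
Stage 3 — burden on beneficiary; standard: the preponderance of the evidence (weight is at least 53).
    (d): 52 < 53 [not met]
    (e): 81 − 28 = 53 ≥ 53 [met]
  Stage 3 not carried; the beneficiary fails its burden.
The trustee prevails.

trustee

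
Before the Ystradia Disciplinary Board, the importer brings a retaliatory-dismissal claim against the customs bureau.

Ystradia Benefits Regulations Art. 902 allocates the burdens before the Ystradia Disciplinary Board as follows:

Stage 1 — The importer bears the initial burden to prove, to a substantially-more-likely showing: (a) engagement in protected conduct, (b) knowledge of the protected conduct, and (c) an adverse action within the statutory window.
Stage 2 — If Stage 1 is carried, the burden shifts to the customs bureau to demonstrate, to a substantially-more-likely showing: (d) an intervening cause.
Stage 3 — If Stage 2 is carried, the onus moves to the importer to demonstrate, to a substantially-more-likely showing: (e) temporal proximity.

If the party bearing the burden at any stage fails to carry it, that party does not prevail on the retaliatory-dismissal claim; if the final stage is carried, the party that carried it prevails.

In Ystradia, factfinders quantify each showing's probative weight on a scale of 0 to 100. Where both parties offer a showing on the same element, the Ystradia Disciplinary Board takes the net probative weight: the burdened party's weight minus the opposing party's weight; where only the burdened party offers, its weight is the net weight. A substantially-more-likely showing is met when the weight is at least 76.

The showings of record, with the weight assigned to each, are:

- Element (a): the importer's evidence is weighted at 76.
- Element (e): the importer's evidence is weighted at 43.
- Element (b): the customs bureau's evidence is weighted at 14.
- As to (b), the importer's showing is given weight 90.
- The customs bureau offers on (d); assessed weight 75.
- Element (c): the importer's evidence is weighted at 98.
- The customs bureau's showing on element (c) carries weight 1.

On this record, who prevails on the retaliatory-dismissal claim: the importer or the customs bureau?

Stage 1 — burden on importer; standard: a substantially-more-likely showing (weight is at least 76).
    (a): 76 ≥ 76 [met]
    (b): 90 − 14 = 76 ≥ 76 [met]
    (c): 98 − 1 = 97 ≥ 76 [met]
  The importer carries Stage 1; the customs bureau now bears the burden.
Stage 2 — burden on customs bureau; standard: a substantially-more-likely showing (weight is at least 76).
    (d): 75 < 76 [not met]
  Not every element is met, so the customs bureau fails to carry Stage 2.
The importer prevails.

importer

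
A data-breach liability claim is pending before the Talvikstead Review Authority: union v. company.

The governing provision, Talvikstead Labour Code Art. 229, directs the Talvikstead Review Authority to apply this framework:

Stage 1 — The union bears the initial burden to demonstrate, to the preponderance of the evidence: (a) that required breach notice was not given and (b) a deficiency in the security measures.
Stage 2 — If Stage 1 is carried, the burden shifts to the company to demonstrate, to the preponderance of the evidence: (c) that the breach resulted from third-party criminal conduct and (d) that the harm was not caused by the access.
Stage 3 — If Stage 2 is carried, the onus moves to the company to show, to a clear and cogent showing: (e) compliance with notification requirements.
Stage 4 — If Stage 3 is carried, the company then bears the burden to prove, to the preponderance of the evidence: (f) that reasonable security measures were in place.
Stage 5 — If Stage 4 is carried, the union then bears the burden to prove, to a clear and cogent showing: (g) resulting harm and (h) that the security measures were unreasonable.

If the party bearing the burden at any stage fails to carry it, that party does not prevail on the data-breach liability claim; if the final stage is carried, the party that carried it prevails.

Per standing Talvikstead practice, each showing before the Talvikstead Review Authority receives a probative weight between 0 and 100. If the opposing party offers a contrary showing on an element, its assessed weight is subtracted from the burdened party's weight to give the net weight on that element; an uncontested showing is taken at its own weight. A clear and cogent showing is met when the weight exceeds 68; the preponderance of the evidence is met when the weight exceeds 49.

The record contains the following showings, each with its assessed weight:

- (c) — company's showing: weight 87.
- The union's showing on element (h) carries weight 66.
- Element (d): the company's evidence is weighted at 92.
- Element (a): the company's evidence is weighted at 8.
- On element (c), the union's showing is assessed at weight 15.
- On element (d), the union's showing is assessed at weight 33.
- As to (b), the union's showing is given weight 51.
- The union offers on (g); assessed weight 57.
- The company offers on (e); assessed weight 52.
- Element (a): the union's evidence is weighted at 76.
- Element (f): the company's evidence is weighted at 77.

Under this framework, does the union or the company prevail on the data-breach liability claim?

union

Stage 1 — burden on union; standard: the preponderance of the evidence (weight exceeds 49).
    (a): 76 − 8 = 68 > 49 [met]
    (b): 51 > 49 [met]
  The union carries Stage 1; the company now bears the burden.
Stage 2 — burden on company; standard: the preponderance of the evidence (weight exceeds 49).
    (c): 87 − 15 = 72 > 49 [met]
    (d): 92 − 33 = 59 > 49 [met]
  All elements met. The company retains the burden for Stage 3.
Stage 3 — burden on company; standard: a clear and cogent showing (weight exceeds 68).
    (e): 52 ≤ 68 [not met]
  Stage 3 not carried; the company fails its burden.
The analysis ends at Stage 3; the union prevails.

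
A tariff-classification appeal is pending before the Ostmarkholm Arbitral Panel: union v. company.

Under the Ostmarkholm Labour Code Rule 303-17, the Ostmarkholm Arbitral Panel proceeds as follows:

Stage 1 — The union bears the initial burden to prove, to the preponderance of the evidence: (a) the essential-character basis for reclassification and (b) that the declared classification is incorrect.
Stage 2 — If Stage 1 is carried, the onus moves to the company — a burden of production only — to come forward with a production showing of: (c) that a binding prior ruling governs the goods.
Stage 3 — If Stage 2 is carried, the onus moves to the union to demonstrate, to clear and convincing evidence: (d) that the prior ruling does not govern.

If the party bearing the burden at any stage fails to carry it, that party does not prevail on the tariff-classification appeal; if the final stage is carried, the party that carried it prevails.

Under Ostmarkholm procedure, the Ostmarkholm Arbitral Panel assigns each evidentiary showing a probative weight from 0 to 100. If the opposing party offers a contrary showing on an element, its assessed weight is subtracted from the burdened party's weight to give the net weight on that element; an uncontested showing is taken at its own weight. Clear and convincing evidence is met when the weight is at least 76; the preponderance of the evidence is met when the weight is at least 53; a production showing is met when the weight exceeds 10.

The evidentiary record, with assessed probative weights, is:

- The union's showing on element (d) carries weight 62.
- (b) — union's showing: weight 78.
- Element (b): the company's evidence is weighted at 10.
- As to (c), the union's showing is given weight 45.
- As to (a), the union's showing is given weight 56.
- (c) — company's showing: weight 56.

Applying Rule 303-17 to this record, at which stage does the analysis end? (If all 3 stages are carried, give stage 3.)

Stage 1 — burden on union; standard: the preponderance of the evidence (weight is at least 53).
    (a): 56 ≥ 53 [met]
    (b): 78 − 10 = 68 ≥ 53 [met]
  The union carries Stage 1; the company now bears the burden.
Stage 2 — burden on company; standard: a production showing (weight exceeds 10).
    (c): 56 − 45 = 11 > 10 [met]
  The company carries Stage 2; the union now bears the burden.
Stage 3 — burden on union; standard: clear and convincing evidence (weight is at least 76).
    (d): 62 < 76 [not met]
  Stage 3 not carried; the union fails its burden.
The company prevails.

stage 3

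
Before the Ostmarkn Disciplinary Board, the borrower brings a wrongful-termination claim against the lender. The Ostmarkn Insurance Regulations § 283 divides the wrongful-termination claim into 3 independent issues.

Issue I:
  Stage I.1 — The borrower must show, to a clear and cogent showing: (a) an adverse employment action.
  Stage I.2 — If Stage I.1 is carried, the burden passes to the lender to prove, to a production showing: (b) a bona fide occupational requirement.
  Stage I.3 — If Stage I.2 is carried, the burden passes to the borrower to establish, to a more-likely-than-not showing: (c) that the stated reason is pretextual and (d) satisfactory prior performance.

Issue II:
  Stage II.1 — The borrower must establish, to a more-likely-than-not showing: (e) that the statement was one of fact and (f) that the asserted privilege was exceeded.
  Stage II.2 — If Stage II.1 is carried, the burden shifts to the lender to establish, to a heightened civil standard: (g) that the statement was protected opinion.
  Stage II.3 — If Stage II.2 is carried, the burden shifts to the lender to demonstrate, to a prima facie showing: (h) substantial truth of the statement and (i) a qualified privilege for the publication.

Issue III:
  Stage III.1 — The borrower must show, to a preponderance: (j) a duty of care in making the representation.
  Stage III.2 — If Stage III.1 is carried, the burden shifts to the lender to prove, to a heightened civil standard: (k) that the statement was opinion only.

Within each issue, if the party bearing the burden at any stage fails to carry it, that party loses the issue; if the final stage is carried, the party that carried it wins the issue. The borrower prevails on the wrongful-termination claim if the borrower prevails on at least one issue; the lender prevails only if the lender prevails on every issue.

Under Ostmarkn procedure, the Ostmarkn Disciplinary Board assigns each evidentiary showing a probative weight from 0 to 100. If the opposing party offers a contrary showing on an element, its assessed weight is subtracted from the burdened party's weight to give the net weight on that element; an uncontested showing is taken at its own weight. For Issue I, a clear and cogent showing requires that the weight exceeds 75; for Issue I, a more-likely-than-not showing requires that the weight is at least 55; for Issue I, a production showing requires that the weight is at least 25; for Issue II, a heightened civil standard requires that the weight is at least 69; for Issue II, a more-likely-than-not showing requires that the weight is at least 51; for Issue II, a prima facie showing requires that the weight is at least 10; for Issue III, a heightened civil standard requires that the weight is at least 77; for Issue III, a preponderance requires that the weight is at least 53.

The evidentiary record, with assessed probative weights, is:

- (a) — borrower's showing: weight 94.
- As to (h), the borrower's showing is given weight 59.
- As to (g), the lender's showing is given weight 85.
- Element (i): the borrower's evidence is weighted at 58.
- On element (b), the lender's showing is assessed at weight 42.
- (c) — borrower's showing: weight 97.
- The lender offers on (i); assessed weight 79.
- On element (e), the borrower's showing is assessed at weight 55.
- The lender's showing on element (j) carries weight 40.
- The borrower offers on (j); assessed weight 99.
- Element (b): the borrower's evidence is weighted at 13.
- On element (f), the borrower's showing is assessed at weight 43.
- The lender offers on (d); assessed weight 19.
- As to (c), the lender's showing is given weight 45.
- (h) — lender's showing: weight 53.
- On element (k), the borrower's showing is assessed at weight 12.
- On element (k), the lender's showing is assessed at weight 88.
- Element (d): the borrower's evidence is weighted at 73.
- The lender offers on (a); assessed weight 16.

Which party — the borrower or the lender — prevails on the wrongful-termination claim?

— Issue I —
Stage I.1 (borrower, a clear and cogent showing, weight exceeds 75): (a) net 94−16=78 > 75 — meets.
  The borrower carries Stage I.1; the lender now bears the burden.
Stage I.2 (lender, a production showing, weight is at least 25): (b) net 42−13=29 ≥ 25 — meets.
  Stage I.2 carried; the burden shifts to the borrower.
Stage I.3 (borrower, a more-likely-than-not showing, weight is at least 55): (c) net 97−45=52 < 55 — fails; (d) net 73−19=54 < 55 — fails.
  Not every element is met, so the borrower fails to carry Stage I.3.
The analysis ends at Stage I.3; the lender prevails on this issue.
— Issue II —
Stage II.1 (borrower, a more-likely-than-not showing, weight is at least 51): (e) 55 ≥ 51 — meets; (f) 43 < 51 — fails.
  Stage II.1 not carried; the borrower fails its burden.
The lender prevails on this issue.
— Issue III —
Stage III.1 (borrower, a preponderance, weight is at least 53): (j) net 99−40=59 ≥ 53 — meets.
  All elements met. The burden passes to the lender.
Stage III.2 (lender, a heightened civil standard, weight is at least 77): (k) net 88−12=76 < 77 — fails.
  Not every element is met, so the lender fails to carry Stage III.2.
The borrower prevails on this issue.
Per-issue: Issue I → lender; Issue II → lender; Issue III → borrower. The borrower must prevail on at least one issue; overall, the borrower prevails.

borrower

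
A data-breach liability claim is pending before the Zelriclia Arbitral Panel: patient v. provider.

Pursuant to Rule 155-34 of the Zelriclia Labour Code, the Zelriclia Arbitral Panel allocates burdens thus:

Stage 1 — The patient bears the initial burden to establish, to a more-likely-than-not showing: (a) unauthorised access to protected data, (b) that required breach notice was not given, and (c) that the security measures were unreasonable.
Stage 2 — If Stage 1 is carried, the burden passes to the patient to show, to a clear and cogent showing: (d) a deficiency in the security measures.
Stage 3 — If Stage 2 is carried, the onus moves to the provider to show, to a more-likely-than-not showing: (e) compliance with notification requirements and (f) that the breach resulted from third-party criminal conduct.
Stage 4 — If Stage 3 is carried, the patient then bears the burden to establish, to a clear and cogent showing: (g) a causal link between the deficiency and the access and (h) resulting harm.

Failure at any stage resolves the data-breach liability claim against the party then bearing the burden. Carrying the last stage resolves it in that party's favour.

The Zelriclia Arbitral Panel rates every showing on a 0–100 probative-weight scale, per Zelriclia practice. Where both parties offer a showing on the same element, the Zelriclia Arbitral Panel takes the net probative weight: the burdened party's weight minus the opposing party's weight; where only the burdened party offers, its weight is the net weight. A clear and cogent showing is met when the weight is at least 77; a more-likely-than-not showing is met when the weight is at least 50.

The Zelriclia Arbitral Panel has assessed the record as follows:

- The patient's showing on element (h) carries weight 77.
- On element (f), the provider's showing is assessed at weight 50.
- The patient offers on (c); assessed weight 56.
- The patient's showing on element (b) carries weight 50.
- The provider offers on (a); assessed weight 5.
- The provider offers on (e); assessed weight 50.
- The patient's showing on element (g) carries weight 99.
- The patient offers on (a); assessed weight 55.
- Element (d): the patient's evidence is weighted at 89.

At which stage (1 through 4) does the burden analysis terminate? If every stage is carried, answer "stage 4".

stage 4

Stage 1 (patient, a more-likely-than-not showing, weight is at least 50): (a) net 55−5=50 ≥ 50 — meets; (b) 50 ≥ 50 — meets; (c) 56 ≥ 50 — meets.
  Stage 1 carried; the burden remains with the patient.
Stage 2 (patient, a clear and cogent showing, weight is at least 77): (d) 89 ≥ 77 — meets.
  The patient carries Stage 2; the provider now bears the burden.
Stage 3 (provider, a more-likely-than-not showing, weight is at least 50): (e) 50 ≥ 50 — meets; (f) 50 ≥ 50 — meets.
  All elements met. The burden passes to the patient.
Stage 4 (patient, a clear and cogent showing, weight is at least 77): (g) 99 ≥ 77 — meets; (h) 77 ≥ 77 — meets.
  Stage 4 carried; the final stage is satisfied.
All stages carried — the patient prevails.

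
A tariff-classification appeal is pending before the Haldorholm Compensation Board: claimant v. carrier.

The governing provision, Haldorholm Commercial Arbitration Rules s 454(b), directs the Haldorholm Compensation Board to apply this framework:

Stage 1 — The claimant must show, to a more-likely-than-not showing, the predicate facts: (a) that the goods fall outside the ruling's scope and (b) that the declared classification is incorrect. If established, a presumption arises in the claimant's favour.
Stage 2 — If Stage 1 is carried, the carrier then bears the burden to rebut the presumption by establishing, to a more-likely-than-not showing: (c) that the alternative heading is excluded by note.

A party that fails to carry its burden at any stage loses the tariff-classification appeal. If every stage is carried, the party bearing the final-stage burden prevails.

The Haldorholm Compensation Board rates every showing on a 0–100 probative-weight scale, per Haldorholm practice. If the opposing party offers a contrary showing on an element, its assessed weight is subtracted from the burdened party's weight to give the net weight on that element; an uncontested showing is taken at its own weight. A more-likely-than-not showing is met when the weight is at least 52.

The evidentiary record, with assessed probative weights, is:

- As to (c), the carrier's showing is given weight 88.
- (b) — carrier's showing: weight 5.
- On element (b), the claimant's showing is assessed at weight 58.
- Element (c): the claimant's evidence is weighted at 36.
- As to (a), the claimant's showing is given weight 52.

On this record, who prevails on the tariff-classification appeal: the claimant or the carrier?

At Stage 1 the claimant must meet a more-likely-than-not showing (weight is at least 52): on (a) the weight is 52, ≥ 52, so (a) meets the standard; on (b) the weight is 58 less the opposing 5 gives net 53, which does reach 52, so (b) meets the standard.
  Stage 1 carried; the burden shifts to the carrier.
At Stage 2 the carrier must meet a more-likely-than-not showing (weight is at least 52): on (c) the weight is 88 less the opposing 36 gives net 52, ≥ 52, so (c) meets the standard.
  The carrier carries the last stage.
With every stage satisfied, the carrier prevails.

carrier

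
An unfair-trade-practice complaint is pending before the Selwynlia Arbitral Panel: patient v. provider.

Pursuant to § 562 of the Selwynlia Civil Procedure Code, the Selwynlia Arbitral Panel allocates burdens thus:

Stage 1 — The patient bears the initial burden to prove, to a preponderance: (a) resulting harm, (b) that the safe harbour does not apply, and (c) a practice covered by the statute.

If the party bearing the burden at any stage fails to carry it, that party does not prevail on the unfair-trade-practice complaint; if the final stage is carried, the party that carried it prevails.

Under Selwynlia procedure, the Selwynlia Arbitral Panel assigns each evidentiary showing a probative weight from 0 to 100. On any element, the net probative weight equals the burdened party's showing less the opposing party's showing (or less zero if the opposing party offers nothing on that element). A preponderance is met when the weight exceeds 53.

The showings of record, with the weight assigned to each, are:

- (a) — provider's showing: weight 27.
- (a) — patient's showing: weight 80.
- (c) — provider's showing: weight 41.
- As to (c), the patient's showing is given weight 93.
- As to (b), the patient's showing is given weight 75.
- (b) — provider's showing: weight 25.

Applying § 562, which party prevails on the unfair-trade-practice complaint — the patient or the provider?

provider

At Stage 1 the patient must meet a preponderance (weight exceeds 53): on (a) the weight is 80 less the opposing 27 gives net 53, ≤ 53, so (a) does not meet the standard; on (b) the weight is 75 less the opposing 25 gives net 50, ≤ 53, so (b) does not meet the standard; on (c) the weight is 93 less the opposing 41 gives net 52, ≤ 53, so (c) does not meet the standard.
  Not every element is met, so the patient fails to carry Stage 1.
The analysis ends at Stage 1; the provider prevails.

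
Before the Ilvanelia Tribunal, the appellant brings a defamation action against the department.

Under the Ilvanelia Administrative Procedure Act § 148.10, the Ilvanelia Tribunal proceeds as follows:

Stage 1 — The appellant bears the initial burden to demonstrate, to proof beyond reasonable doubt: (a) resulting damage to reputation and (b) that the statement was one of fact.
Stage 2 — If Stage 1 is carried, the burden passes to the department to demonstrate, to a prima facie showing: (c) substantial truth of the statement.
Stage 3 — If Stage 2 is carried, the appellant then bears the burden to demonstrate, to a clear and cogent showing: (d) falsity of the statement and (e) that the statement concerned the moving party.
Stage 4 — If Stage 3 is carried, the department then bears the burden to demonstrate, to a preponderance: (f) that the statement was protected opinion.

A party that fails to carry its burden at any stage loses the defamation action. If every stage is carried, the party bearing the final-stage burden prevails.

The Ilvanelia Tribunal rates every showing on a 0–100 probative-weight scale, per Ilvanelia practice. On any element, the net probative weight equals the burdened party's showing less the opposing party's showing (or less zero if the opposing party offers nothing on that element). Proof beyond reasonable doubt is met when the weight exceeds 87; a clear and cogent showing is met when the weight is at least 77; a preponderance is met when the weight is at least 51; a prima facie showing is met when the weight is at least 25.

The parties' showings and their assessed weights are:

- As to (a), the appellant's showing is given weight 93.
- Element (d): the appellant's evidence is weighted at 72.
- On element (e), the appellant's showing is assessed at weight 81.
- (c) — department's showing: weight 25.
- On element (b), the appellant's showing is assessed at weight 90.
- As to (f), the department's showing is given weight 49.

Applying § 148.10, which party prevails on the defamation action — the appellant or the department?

department

Stage 1 — burden on appellant; standard: proof beyond reasonable doubt (weight exceeds 87).
    (a): 93 > 87 [met]
    (b): 90 > 87 [met]
  Stage 1 is satisfied; the onus moves to the department.
Stage 2 — burden on department; standard: a prima facie showing (weight is at least 25).
    (c): 25 ≥ 25 [met]
  Stage 2 is satisfied; the onus moves to the appellant.
Stage 3 — burden on appellant; standard: a clear and cogent showing (weight is at least 77).
    (d): 72 < 77 [not met]
    (e): 81 ≥ 77 [met]
  Stage 3 not carried; the appellant fails its burden.
So the department prevails.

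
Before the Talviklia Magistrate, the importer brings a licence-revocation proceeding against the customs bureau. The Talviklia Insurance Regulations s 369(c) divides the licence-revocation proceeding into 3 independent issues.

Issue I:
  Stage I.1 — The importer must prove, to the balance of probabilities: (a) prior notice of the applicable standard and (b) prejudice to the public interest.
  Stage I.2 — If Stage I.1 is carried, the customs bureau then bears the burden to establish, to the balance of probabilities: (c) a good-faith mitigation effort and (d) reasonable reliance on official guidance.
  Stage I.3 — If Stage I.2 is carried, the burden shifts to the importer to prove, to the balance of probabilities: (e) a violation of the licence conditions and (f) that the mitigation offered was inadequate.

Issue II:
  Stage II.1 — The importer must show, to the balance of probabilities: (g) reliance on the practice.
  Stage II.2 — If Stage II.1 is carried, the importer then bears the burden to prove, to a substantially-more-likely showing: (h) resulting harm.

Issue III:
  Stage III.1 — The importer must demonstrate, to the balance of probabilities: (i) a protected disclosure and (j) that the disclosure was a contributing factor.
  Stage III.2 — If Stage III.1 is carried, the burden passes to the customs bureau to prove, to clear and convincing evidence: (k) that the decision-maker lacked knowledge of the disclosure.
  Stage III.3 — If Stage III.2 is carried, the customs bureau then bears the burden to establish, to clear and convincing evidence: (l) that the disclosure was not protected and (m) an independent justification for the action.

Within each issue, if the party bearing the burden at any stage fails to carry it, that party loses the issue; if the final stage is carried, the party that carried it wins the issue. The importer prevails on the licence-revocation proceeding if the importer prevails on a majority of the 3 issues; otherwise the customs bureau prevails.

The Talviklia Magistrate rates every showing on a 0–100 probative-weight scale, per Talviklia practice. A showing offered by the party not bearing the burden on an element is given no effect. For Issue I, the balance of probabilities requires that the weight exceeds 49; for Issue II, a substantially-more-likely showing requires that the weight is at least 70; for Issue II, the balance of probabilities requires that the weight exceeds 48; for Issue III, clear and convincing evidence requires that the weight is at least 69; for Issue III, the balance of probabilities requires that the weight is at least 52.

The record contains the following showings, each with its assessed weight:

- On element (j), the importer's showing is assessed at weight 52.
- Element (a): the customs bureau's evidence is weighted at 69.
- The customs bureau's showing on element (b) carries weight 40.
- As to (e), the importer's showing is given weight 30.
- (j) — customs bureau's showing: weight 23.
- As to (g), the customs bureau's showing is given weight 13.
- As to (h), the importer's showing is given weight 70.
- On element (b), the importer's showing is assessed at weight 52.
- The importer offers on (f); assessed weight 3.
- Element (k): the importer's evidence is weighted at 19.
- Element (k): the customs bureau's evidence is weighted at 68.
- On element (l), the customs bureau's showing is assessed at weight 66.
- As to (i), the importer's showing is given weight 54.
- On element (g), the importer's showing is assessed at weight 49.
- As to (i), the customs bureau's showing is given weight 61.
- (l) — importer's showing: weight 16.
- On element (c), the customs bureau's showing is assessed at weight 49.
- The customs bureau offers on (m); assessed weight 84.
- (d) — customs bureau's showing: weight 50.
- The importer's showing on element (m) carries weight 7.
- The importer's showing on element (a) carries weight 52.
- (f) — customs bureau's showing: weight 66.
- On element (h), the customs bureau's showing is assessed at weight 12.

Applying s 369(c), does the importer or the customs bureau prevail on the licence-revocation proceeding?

importer

— Issue I —
Stage I.1 (importer, the balance of probabilities, weight exceeds 49): (a) 52 (customs bureau's 69 disregarded) > 49 — meets; (b) 52 (customs bureau's 40 disregarded) > 49 — meets.
  Stage I.1 carried; the burden shifts to the customs bureau.
Stage I.2 (customs bureau, the balance of probabilities, weight exceeds 49): (c) 49 ≤ 49 — fails; (d) 50 > 49 — meets.
  Not every element is met, so the customs bureau fails to carry Stage I.2.
The importer prevails on this issue.
— Issue II —
Stage II.1 (importer, the balance of probabilities, weight exceeds 48): (g) 49 (customs bureau's 13 disregarded) > 48 — meets.
  All elements met. The importer retains the burden for Stage II.2.
Stage II.2 (importer, a substantially-more-likely showing, weight is at least 70): (h) 70 (customs bureau's 12 disregarded) ≥ 70 — meets.
  Stage II.2 carried; the final stage is satisfied.
With every stage satisfied, the importer prevails on this issue.
— Issue III —
At Stage III.1 the importer must meet the balance of probabilities (weight is at least 52): on (i) the weight is 54 (the customs bureau's 61 is given no effect), ≥ 52, so (i) meets the standard; on (j) the weight is 52 (the customs bureau's 23 is given no effect), ≥ 52, so (j) meets the standard.
  All elements met. The burden passes to the customs bureau.
At Stage III.2 the customs bureau must meet clear and convincing evidence (weight is at least 69): on (k) the weight is 68 (the importer's 19 is given no effect), which does not reach 69, so (k) does not meet the standard.
  Not every element is met, so the customs bureau fails to carry Stage III.2.
The importer prevails on this issue.
Per-issue: Issue I → importer; Issue II → importer; Issue III → importer. The importer must prevail on a majority of issues; overall, the importer prevails.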